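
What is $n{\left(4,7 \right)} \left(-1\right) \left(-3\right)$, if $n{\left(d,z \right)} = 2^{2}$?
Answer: $12$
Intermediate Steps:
$n{\left(d,z \right)} = 4$
$n{\left(4,7 \right)} \left(-1\right) \left(-3\right) = 4 \left(-1\right) \left(-3\right) = \left(-4\right) \left(-3\right) = 12$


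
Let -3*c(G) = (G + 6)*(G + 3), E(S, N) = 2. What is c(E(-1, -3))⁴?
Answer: 2560000/81 ≈ 31605.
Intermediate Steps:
c(G) = -(3 + G)*(6 + G)/3 (c(G) = -(G + 6)*(G + 3)/3 = -(6 + G)*(3 + G)/3 = -(3 + G)*(6 + G)/3)
c(E(-1, -3))⁴ = (-6 - 3*2 - ⅓*2²)⁴ = (-6 - 6 - ⅓*4)⁴ = (-6 - 6 - 4/3)⁴ = (-40/3)⁴ = 2560000/81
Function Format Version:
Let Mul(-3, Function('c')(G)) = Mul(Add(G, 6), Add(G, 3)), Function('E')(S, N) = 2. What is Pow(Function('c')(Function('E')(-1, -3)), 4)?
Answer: Rational(2560000, 81) ≈ 31605.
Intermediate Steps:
Function('c')(G) = Mul(Rational(-1, 3), Add(3, G), Add(6, G)) (Function('c')(G) = Mul(Rational(-1, 3), Mul(Add(G, 6), Add(G, 3))) = Mul(Rational(-1, 3), Mul(Add(6, G), Add(3, G))) = Mul(Rational(-1, 3), Mul(Add(3, G), Add(6, G))) = Mul(Rational(-1, 3), Add(3, G), Add(6, G)))
Pow(Function('c')(Function('E')(-1, -3)), 4) = Pow(Add(-6, Mul(-3, 2), Mul(Rational(-1, 3), Pow(2, 2))), 4) = Pow(Add(-6, -6, Mul(Rational(-1, 3), 4)), 4) = Pow(Add(-6, -6, Rational(-4, 3)), 4) = Pow(Rational(-40, 3), 4) = Rational(2560000, 81)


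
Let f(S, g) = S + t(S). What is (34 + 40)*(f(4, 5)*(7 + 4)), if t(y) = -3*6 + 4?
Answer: -8140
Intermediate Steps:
t(y) = -14 (t(y) = -18 + 4 = -14)
f(S, g) = -14 + S (f(S, g) = S - 14 = -14 + S)
(34 + 40)*(f(4, 5)*(7 + 4)) = (34 + 40)*((-14 + 4)*(7 + 4)) = 74*(-10*11) = 74*(-110) = -8140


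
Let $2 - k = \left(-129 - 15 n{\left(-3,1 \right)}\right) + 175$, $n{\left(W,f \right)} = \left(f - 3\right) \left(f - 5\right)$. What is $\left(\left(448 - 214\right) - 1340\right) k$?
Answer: $-84056$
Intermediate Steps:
$n{\left(W,f \right)} = \left(-5 + f\right) \left(-3 + f\right)$ ($n{\left(W,f \right)} = \left(-3 + f\right) \left(-5 + f\right) = \left(-5 + f\right) \left(-3 + f\right)$)
$k = 76$ ($k = 2 - \left(\left(-129 - 15 \left(15 + 1^{2} - 8\right)\right) + 175\right) = 2 - \left(\left(-129 - 15 \left(15 + 1 - 8\right)\right) + 175\right) = 2 - \left(\left(-129 - 120\right) + 175\right) = 2 - \left(-249 + 175\right) = 2 - -74 = 2 + 74 = 76$)
$\left(\left(448 - 214\right) - 1340\right) k = \left(\left(448 - 214\right) - 1340\right) 76 = \left(234 - 1340\right) 76 = \left(-1106\right) 76 = -84056$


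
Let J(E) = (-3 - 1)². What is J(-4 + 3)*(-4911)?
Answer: -78576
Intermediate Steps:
J(E) = 16 (J(E) = (-4)² = 16)
J(-4 + 3)*(-4911) = 16*(-4911) = -78576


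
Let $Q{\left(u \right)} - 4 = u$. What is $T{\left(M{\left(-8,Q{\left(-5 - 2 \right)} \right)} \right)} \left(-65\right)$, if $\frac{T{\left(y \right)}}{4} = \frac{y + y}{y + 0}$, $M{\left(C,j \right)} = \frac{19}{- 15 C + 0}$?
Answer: $-520$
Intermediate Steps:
$Q{\left(u \right)} = 4 + u$
$M{\left(C,j \right)} = - \frac{19}{15 C}$ ($M{\left(C,j \right)} = \frac{19}{\left(-15\right) C} = 19 \left(- \frac{1}{15 C}\right) = - \frac{19}{15 C}$)
$T{\left(y \right)} = 8$ ($T{\left(y \right)} = 4 \frac{y + y}{y + 0} = 4 \frac{2 y}{y} = 4 \cdot 2 = 8$)
$T{\left(M{\left(-8,Q{\left(-5 - 2 \right)} \right)} \right)} \left(-65\right) = 8 \left(-65\right) = -520$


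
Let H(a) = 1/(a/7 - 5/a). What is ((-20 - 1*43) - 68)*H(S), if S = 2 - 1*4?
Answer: -1834/31 ≈ -59.161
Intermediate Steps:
S = -2 (S = 2 - 4 = -2)
H(a) = 1/(-5/a + a/7) (H(a) = 1/(a*(⅐) - 5/a) = 1/(a/7 - 5/a) = 1/(-5/a + a/7))
((-20 - 1*43) - 68)*H(S) = ((-20 - 1*43) - 68)*(7*(-2)/(-35 + (-2)²)) = ((-20 - 43) - 68)*(7*(-2)/(-35 + 4)) = (-63 - 68)*(7*(-2)/(-31)) = -917*(-2)*(-1)/31 = -131*14/31 = -1834/31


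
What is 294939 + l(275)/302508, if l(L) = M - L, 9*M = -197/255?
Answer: 102381564230609/347127930 ≈ 2.9494e+5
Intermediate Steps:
M = -197/2295 (M = (-197/255)/9 = (-197*1/255)/9 = (⅑)*(-197/255) = -197/2295 ≈ -0.085839)
l(L) = -197/2295 - L
294939 + l(275)/302508 = 294939 + (-197/2295 - 1*275)/302508 = 294939 + (-197/2295 - 275)*(1/302508) = 294939 - 631322/2295*1/302508 = 294939 - 315661/347127930 = 102381564230609/347127930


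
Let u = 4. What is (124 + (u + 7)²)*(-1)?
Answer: -245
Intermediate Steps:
(124 + (u + 7)²)*(-1) = (124 + (4 + 7)²)*(-1) = (124 + 11²)*(-1) = (124 + 121)*(-1) = 245*(-1) = -245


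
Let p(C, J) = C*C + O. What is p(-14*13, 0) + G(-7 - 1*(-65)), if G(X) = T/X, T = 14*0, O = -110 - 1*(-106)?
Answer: 33120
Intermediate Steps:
O = -4 (O = -110 + 106 = -4)
T = 0
p(C, J) = -4 + C² (p(C, J) = C*C - 4 = C² - 4 = -4 + C²)
G(X) = 0 (G(X) = 0/X = 0)
p(-14*13, 0) + G(-7 - 1*(-65)) = (-4 + (-14*13)²) + 0 = (-4 + (-182)²) + 0 = (-4 + 33124) + 0 = 33120 + 0 = 33120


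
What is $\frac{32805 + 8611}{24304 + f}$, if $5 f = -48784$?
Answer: $\frac{25885}{9092} \approx 2.847$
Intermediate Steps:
$f = - \frac{48784}{5}$ ($f = \frac{1}{5} \left(-48784\right) = - \frac{48784}{5} \approx -9756.8$)
$\frac{32805 + 8611}{24304 + f} = \frac{32805 + 8611}{24304 - \frac{48784}{5}} = \frac{41416}{\frac{72736}{5}} = 41416 \cdot \frac{5}{72736} = \frac{25885}{9092}$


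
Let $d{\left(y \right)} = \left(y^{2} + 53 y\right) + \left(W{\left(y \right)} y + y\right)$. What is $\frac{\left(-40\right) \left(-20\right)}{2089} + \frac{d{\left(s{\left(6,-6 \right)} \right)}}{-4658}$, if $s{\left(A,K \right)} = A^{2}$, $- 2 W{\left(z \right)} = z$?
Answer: $- \frac{844144}{4865281} \approx -0.1735$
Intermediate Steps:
$W{\left(z \right)} = - \frac{z}{2}$
$d{\left(y \right)} = \frac{y^{2}}{2} + 54 y$ ($d{\left(y \right)} = \left(y^{2} + 53 y\right) + \left(- \frac{y}{2} y + y\right) = \left(y^{2} + 53 y\right) - \left(\frac{y^{2}}{2} - y\right) = \frac{y^{2}}{2} + 54 y$)
$\frac{\left(-40\right) \left(-20\right)}{2089} + \frac{d{\left(s{\left(6,-6 \right)} \right)}}{-4658} = \frac{\left(-40\right) \left(-20\right)}{2089} + \frac{\frac{1}{2} \cdot 6^{2} \left(108 + 6^{2}\right)}{-4658} = 800 \cdot \frac{1}{2089} + \frac{1}{2} \cdot 36 \left(108 + 36\right) \left(- \frac{1}{4658}\right) = \frac{800}{2089} + \frac{1}{2} \cdot 36 \cdot 144 \left(- \frac{1}{4658}\right) = \frac{800}{2089} + 2592 \left(- \frac{1}{4658}\right) = \frac{800}{2089} - \frac{1296}{2329} = - \frac{844144}{4865281}$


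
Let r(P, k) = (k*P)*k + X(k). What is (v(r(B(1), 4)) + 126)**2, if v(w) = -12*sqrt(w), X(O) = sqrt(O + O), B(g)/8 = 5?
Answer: 36*(21 - 2*sqrt(2)*sqrt(320 + sqrt(2)))**2 ≈ 31773.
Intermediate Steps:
B(g) = 40 (B(g) = 8*5 = 40)
X(O) = sqrt(2)*sqrt(O) (X(O) = sqrt(2*O) = sqrt(2)*sqrt(O))
r(P, k) = P*k**2 + sqrt(2)*sqrt(k) (r(P, k) = (k*P)*k + sqrt(2)*sqrt(k) = (P*k)*k + sqrt(2)*sqrt(k) = P*k**2 + sqrt(2)*sqrt(k))
(v(r(B(1), 4)) + 126)**2 = (-12*sqrt(40*4**2 + sqrt(2)*sqrt(4)) + 126)**2 = (-12*sqrt(40*16 + sqrt(2)*2) + 126)**2 = (-12*sqrt(640 + 2*sqrt(2)) + 126)**2 = (126 - 12*sqrt(640 + 2*sqrt(2)))**2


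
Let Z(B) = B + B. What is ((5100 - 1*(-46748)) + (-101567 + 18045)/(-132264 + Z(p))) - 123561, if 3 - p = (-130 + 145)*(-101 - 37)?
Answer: -4593821306/64059 ≈ -71712.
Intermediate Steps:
p = 2073 (p = 3 - (-130 + 145)*(-101 - 37) = 3 - 15*(-138) = 3 - 1*(-2070) = 3 + 2070 = 2073)
Z(B) = 2*B
((5100 - 1*(-46748)) + (-101567 + 18045)/(-132264 + Z(p))) - 123561 = ((5100 - 1*(-46748)) + (-101567 + 18045)/(-132264 + 2*2073)) - 123561 = ((5100 + 46748) - 83522/(-132264 + 4146)) - 123561 = (51848 - 83522/(-128118)) - 123561 = (51848 - 83522*(-1/128118)) - 123561 = (51848 + 41761/64059) - 123561 = 3321372793/64059 - 123561 = -4593821306/64059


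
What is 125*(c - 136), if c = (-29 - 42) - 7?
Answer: -26750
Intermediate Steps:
c = -78 (c = -71 - 7 = -78)
125*(c - 136) = 125*(-78 - 136) = 125*(-214) = -26750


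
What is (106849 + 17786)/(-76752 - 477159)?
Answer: -41545/184637 ≈ -0.22501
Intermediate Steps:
(106849 + 17786)/(-76752 - 477159) = 124635/(-553911) = 124635*(-1/553911) = -41545/184637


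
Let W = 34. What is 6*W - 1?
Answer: 203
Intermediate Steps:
6*W - 1 = 6*34 - 1 = 204 - 1 = 203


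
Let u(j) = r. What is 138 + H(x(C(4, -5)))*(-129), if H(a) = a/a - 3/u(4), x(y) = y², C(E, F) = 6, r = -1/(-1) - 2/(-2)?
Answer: 405/2 ≈ 202.50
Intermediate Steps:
r = 2 (r = -1*(-1) - 2*(-½) = 1 + 1 = 2)
u(j) = 2
H(a) = -½ (H(a) = a/a - 3/2 = 1 - 3*½ = 1 - 3/2 = -½)
138 + H(x(C(4, -5)))*(-129) = 138 - ½*(-129) = 138 + 129/2 = 405/2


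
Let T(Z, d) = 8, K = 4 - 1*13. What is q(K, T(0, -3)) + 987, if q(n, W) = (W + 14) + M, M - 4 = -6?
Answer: 1007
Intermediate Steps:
M = -2 (M = 4 - 6 = -2)
K = -9 (K = 4 - 13 = -9)
q(n, W) = 12 + W (q(n, W) = (W + 14) - 2 = (14 + W) - 2 = 12 + W)
q(K, T(0, -3)) + 987 = (12 + 8) + 987 = 20 + 987 = 1007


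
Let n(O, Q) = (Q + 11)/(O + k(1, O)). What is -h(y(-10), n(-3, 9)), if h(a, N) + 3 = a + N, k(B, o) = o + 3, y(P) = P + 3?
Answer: 50/3 ≈ 16.667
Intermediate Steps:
y(P) = 3 + P
k(B, o) = 3 + o
n(O, Q) = (11 + Q)/(3 + 2*O) (n(O, Q) = (Q + 11)/(O + (3 + O)) = (11 + Q)/(3 + 2*O))
h(a, N) = -3 + N + a (h(a, N) = -3 + (a + N) = -3 + (N + a) = -3 + N + a)
-h(y(-10), n(-3, 9)) = -(-3 + (11 + 9)/(3 + 2*(-3)) + (3 - 10)) = -(-3 + 20/(3 - 6) - 7) = -(-3 + 20/(-3) - 7) = -(-3 - 1/3*20 - 7) = -(-3 - 20/3 - 7) = -1*(-50/3) = 50/3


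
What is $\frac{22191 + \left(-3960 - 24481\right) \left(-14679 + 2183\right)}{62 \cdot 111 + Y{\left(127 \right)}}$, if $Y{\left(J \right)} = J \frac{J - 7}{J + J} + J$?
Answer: $\frac{355420927}{7069} \approx 50279.0$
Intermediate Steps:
$Y{\left(J \right)} = - \frac{7}{2} + \frac{3 J}{2}$ ($Y{\left(J \right)} = J \frac{-7 + J}{2 J} + J = \left(- \frac{7}{2} + \frac{J}{2}\right) + J = - \frac{7}{2} + \frac{3 J}{2}$)
$\frac{22191 + \left(-3960 - 24481\right) \left(-14679 + 2183\right)}{62 \cdot 111 + Y{\left(127 \right)}} = \frac{22191 + \left(-3960 - 24481\right) \left(-14679 + 2183\right)}{62 \cdot 111 + \left(- \frac{7}{2} + \frac{3}{2} \cdot 127\right)} = \frac{22191 - -355398736}{6882 + \left(- \frac{7}{2} + \frac{381}{2}\right)} = \frac{22191 + 355398736}{6882 + 187} = \frac{355420927}{7069}$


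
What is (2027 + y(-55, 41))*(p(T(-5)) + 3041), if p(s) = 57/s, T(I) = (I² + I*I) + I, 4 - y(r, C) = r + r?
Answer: 97702394/15 ≈ 6.5135e+6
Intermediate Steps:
y(r, C) = 4 - 2*r (y(r, C) = 4 - (r + r) = 4 - 2*r)
T(I) = I + 2*I² (T(I) = (I² + I²) + I = 2*I² + I = I + 2*I²)
(2027 + y(-55, 41))*(p(T(-5)) + 3041) = (2027 + (4 - 2*(-55)))*(57/((-5*(1 + 2*(-5)))) + 3041) = (2027 + (4 + 110))*(57/((-5*(1 - 10))) + 3041) = (2027 + 114)*(57/((-5*(-9))) + 3041) = 2141*(57/45 + 3041) = 2141*(57*(1/45) + 3041) = 2141*(19/15 + 3041) = 2141*(45634/15) = 97702394/15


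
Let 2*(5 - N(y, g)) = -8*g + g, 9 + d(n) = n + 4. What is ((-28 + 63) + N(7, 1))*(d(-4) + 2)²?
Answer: 4263/2 ≈ 2131.5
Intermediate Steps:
d(n) = -5 + n (d(n) = -9 + (n + 4) = -9 + (4 + n) = -5 + n)
N(y, g) = 5 + 7*g/2 (N(y, g) = 5 - (-8*g + g)/2 = 5 - (-7)*g/2 = 5 + 7*g/2)
((-28 + 63) + N(7, 1))*(d(-4) + 2)² = ((-28 + 63) + (5 + (7/2)*1))*((-5 - 4) + 2)² = (35 + (5 + 7/2))*(-9 + 2)² = (35 + 17/2)*(-7)² = (87/2)*49 = 4263/2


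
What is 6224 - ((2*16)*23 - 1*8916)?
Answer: 14404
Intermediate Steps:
6224 - ((2*16)*23 - 1*8916) = 6224 - (32*23 - 8916) = 6224 - (736 - 8916) = 6224 - 1*(-8180) = 6224 + 8180 = 14404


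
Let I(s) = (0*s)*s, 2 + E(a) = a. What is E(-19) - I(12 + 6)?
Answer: -21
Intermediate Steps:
E(a) = -2 + a
I(s) = 0 (I(s) = 0*s = 0)
E(-19) - I(12 + 6) = (-2 - 19) - 1*0 = -21 + 0 = -21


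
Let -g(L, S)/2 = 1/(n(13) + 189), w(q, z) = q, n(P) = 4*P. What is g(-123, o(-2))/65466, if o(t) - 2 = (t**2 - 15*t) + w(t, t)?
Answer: -1/7888653 ≈ -1.2676e-7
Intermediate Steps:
o(t) = 2 + t**2 - 14*t (o(t) = 2 + ((t**2 - 15*t) + t) = 2 + (t**2 - 14*t) = 2 + t**2 - 14*t)
g(L, S) = -2/241 (g(L, S) = -2/(4*13 + 189) = -2/(52 + 189) = -2/241)
g(-123, o(-2))/65466 = -2/241/65466 = -2/241*1/65466 = -1/7888653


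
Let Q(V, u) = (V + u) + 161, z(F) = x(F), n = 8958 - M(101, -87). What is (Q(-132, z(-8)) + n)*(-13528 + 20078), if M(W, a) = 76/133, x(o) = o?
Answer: 411660950/7 ≈ 5.8809e+7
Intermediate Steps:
M(W, a) = 4/7 (M(W, a) = 76*(1/133) = 4/7)
n = 62702/7 (n = 8958 - 1*4/7 = 8958 - 4/7 = 62702/7 ≈ 8957.4)
z(F) = F
Q(V, u) = 161 + V + u
(Q(-132, z(-8)) + n)*(-13528 + 20078) = ((161 - 132 - 8) + 62702/7)*(-13528 + 20078) = (21 + 62702/7)*6550 = (62849/7)*6550 = 411660950/7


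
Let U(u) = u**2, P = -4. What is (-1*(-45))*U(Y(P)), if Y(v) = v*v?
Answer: 11520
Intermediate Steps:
Y(v) = v**2
(-1*(-45))*U(Y(P)) = (-1*(-45))*((-4)**2)**2 = 45*16**2 = 45*256 = 11520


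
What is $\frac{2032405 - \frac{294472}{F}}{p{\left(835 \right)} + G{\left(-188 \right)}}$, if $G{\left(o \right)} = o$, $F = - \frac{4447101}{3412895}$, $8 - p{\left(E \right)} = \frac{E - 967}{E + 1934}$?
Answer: $- \frac{9269977275370435}{738645687696} \approx -12550.0$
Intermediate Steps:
$p{\left(E \right)} = 8 - \frac{-967 + E}{1934 + E}$ ($p{\left(E \right)} = 8 - \frac{E - 967}{E + 1934} = 8 - \frac{-967 + E}{1934 + E}$)
$F = - \frac{4447101}{3412895}$ ($F = \left(-4447101\right) \frac{1}{3412895} = - \frac{4447101}{3412895} \approx -1.303$)
$\frac{2032405 - \frac{294472}{F}}{p{\left(835 \right)} + G{\left(-188 \right)}} = \frac{2032405 - \frac{294472}{- \frac{4447101}{3412895}}}{\frac{16439 + 7 \cdot 835}{1934 + 835} - 188} = \frac{2032405 - - \frac{1005002016440}{4447101}}{\frac{16439 + 5845}{2769} - 188} = \frac{2032405 + \frac{1005002016440}{4447101}}{\frac{1}{2769} \cdot 22284 - 188} = \frac{10043312324345}{4447101 \left(\frac{7428}{923} - 188\right)} = \frac{10043312324345}{4447101 \left(- \frac{166096}{923}\right)} = \frac{10043312324345}{4447101} \left(- \frac{923}{166096}\right) = - \frac{9269977275370435}{738645687696}$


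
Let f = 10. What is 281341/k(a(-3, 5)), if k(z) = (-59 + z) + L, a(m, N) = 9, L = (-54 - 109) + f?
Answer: -281341/203 ≈ -1385.9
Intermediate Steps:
L = -153 (L = (-54 - 109) + 10 = -163 + 10 = -153)
k(z) = -212 + z (k(z) = (-59 + z) - 153 = -212 + z)
281341/k(a(-3, 5)) = 281341/(-212 + 9) = 281341/(-203) = 281341*(-1/203) = -281341/203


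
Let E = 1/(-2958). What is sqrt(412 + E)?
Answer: sqrt(3604899810)/2958 ≈ 20.298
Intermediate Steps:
E = -1/2958 ≈ -0.00033807
sqrt(412 + E) = sqrt(412 - 1/2958) = sqrt(1218695/2958) = sqrt(3604899810)/2958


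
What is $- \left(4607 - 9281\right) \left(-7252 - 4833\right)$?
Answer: $-56485290$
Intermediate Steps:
$- \left(4607 - 9281\right) \left(-7252 - 4833\right) = - \left(-4674\right) \left(-12085\right) = \left(-1\right) 56485290 = -56485290$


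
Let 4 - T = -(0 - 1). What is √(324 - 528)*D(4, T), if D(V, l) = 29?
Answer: 58*I*√51 ≈ 414.2*I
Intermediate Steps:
T = 3 (T = 4 - (-1)*(0 - 1) = 4 - (-1)*(-1) = 4 - 1*1 = 4 - 1 = 3)
√(324 - 528)*D(4, T) = √(324 - 528)*29 = √(-204)*29 = (2*I*√51)*29 = 58*I*√51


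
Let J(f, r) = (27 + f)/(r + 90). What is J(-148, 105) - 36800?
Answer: -7176121/195 ≈ -36801.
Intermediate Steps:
J(f, r) = (27 + f)/(90 + r)
J(-148, 105) - 36800 = (27 - 148)/(90 + 105) - 36800 = -121/195 - 36800 = -7176121/195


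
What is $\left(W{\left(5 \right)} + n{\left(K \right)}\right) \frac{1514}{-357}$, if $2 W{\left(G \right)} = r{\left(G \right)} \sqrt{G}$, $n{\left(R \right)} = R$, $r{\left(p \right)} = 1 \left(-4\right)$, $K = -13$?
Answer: $\frac{19682}{357} + \frac{3028 \sqrt{5}}{357} \approx 74.098$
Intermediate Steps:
$r{\left(p \right)} = -4$
$W{\left(G \right)} = - 2 \sqrt{G}$ ($W{\left(G \right)} = \frac{\left(-4\right) \sqrt{G}}{2} = - 2 \sqrt{G}$)
$\left(W{\left(5 \right)} + n{\left(K \right)}\right) \frac{1514}{-357} = \left(- 2 \sqrt{5} - 13\right) \frac{1514}{-357} = \left(-13 - 2 \sqrt{5}\right) 1514 \left(- \frac{1}{357}\right) = \left(-13 - 2 \sqrt{5}\right) \left(- \frac{1514}{357}\right) = \frac{19682}{357} + \frac{3028 \sqrt{5}}{357}$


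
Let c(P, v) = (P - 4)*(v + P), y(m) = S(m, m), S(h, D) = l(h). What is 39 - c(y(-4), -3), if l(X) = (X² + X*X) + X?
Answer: -561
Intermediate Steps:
l(X) = X + 2*X² (l(X) = (X² + X²) + X = 2*X² + X = X + 2*X²)
S(h, D) = h*(1 + 2*h)
y(m) = m*(1 + 2*m)
c(P, v) = (-4 + P)*(P + v)
39 - c(y(-4), -3) = 39 - ((-4*(1 + 2*(-4)))² - (-16)*(1 + 2*(-4)) - 4*(-3) - 4*(1 + 2*(-4))*(-3)) = 39 - ((-4*(1 - 8))² - (-16)*(1 - 8) + 12 - 4*(1 - 8)*(-3)) = 39 - ((-4*(-7))² - (-16)*(-7) + 12 - 4*(-7)*(-3)) = 39 - (28² - 4*28 + 12 + 28*(-3)) = 39 - (784 - 112 + 12 - 84) = 39 - 1*600 = 39 - 600 = -561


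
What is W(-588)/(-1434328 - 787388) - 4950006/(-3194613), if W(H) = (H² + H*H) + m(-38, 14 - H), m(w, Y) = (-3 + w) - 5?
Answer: 488256551575/394306823106 ≈ 1.2383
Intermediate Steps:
m(w, Y) = -8 + w
W(H) = -46 + 2*H² (W(H) = (H² + H*H) + (-8 - 38) = (H² + H²) - 46 = 2*H² - 46 = -46 + 2*H²)
W(-588)/(-1434328 - 787388) - 4950006/(-3194613) = (-46 + 2*(-588)²)/(-1434328 - 787388) - 4950006/(-3194613) = (-46 + 2*345744)/(-2221716) - 4950006*(-1/3194613) = (-46 + 691488)*(-1/2221716) + 1650002/1064871 = 691442*(-1/2221716) + 1650002/1064871 = -345721/1110858 + 1650002/1064871 = 488256551575/394306823106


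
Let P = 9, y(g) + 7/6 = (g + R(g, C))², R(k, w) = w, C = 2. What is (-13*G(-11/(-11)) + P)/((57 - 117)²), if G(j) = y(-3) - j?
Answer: 29/4320 ≈ 0.0067130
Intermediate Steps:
y(g) = -7/6 + (2 + g)² (y(g) = -7/6 + (g + 2)² = -7/6 + (2 + g)²)
G(j) = -⅙ - j (G(j) = (-7/6 + (2 - 3)²) - j = (-7/6 + (-1)²) - j = (-7/6 + 1) - j = -⅙ - j)
(-13*G(-11/(-11)) + P)/((57 - 117)²) = (-13*(-⅙ - (-11)/(-11)) + 9)/((57 - 117)²) = (-13*(-⅙ - (-11)*(-1)/11) + 9)/((-60)²) = (-13*(-⅙ - 1*1) + 9)/3600 = (-13*(-⅙ - 1) + 9)*(1/3600) = (-13*(-7/6) + 9)*(1/3600) = (91/6 + 9)*(1/3600) = (145/6)*(1/3600) = 29/4320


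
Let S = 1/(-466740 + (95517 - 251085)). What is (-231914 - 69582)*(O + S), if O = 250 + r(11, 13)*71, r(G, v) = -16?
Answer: 41558577143486/155577 ≈ 2.6713e+8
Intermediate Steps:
S = -1/622308 (S = 1/(-466740 - 155568) = 1/(-622308) = -1/622308 ≈ -1.6069e-6)
O = -886 (O = 250 - 16*71 = 250 - 1136 = -886)
(-231914 - 69582)*(O + S) = (-231914 - 69582)*(-886 - 1/622308) = -301496*(-551364889/622308) = 41558577143486/155577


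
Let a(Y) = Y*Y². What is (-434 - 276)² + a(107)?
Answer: 1729143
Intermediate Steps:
a(Y) = Y³
(-434 - 276)² + a(107) = (-434 - 276)² + 107³ = (-710)² + 1225043 = 504100 + 1225043 = 1729143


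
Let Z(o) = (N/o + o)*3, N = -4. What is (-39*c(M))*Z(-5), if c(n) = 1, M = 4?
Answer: 2457/5 ≈ 491.40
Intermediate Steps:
Z(o) = -12/o + 3*o (Z(o) = (-4/o + o)*3 = (o - 4/o)*3 = -12/o + 3*o)
(-39*c(M))*Z(-5) = (-39*1)*(-12/(-5) + 3*(-5)) = -39*(-12*(-⅕) - 15) = -39*(12/5 - 15) = -39*(-63/5) = 2457/5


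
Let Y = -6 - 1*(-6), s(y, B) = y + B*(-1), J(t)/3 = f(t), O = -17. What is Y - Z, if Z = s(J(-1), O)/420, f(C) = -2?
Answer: -11/420 ≈ -0.026190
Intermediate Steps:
J(t) = -6 (J(t) = 3*(-2) = -6)
s(y, B) = y - B
Y = 0 (Y = -6 + 6 = 0)
Z = 11/420 (Z = (-6 - 1*(-17))/420 = (-6 + 17)*(1/420) = 11*(1/420) = 11/420 ≈ 0.026190)
Y - Z = 0 - 1*11/420 = 0 - 11/420 = -11/420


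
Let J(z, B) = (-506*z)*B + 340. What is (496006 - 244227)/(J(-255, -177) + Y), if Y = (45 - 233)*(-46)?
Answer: -251779/22829322 ≈ -0.011029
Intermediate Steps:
J(z, B) = 340 - 506*B*z (J(z, B) = -506*B*z + 340 = 340 - 506*B*z)
Y = 8648 (Y = -188*(-46) = 8648)
(496006 - 244227)/(J(-255, -177) + Y) = (496006 - 244227)/((340 - 506*(-177)*(-255)) + 8648) = 251779/((340 - 22838310) + 8648) = 251779/(-22837970 + 8648) = 251779/(-22829322) = 251779*(-1/22829322) = -251779/22829322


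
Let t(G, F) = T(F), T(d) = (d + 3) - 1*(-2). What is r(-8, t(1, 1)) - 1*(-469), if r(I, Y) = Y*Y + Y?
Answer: 511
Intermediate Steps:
T(d) = 5 + d (T(d) = (3 + d) + 2 = 5 + d)
t(G, F) = 5 + F
r(I, Y) = Y + Y² (r(I, Y) = Y² + Y = Y + Y²)
r(-8, t(1, 1)) - 1*(-469) = (5 + 1)*(1 + (5 + 1)) - 1*(-469) = 6*(1 + 6) + 469 = 6*7 + 469 = 42 + 469 = 511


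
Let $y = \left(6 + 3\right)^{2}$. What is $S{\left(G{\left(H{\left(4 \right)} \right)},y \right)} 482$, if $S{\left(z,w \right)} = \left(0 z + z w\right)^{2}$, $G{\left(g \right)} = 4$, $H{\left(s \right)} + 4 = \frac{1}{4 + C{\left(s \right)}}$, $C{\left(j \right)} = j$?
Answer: $50598432$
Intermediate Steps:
$H{\left(s \right)} = -4 + \frac{1}{4 + s}$
$y = 81$ ($y = 9^{2} = 81$)
$S{\left(z,w \right)} = w^{2} z^{2}$ ($S{\left(z,w \right)} = \left(0 + w z\right)^{2} = \left(w z\right)^{2} = w^{2} z^{2}$)
$S{\left(G{\left(H{\left(4 \right)} \right)},y \right)} 482 = 81^{2} \cdot 4^{2} \cdot 482 = 6561 \cdot 16 \cdot 482 = 104976 \cdot 482 = 50598432$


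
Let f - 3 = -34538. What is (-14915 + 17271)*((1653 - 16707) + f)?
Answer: -116831684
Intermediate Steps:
f = -34535 (f = 3 - 34538 = -34535)
(-14915 + 17271)*((1653 - 16707) + f) = (-14915 + 17271)*((1653 - 16707) - 34535) = 2356*(-15054 - 34535) = 2356*(-49589) = -116831684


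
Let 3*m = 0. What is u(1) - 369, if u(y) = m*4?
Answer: -369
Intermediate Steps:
m = 0 (m = (1/3)*0 = 0)
u(y) = 0 (u(y) = 0*4 = 0)
u(1) - 369 = 0 - 369 = -369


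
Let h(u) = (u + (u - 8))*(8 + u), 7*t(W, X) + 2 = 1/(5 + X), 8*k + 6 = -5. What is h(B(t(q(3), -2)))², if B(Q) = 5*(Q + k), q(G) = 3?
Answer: 497156209/199148544 ≈ 2.4964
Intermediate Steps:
k = -11/8 (k = -¾ + (⅛)*(-5) = -¾ - 5/8 = -11/8 ≈ -1.3750)
t(W, X) = -2/7 + 1/(7*(5 + X))
B(Q) = -55/8 + 5*Q (B(Q) = 5*(Q - 11/8) = 5*(-11/8 + Q) = -55/8 + 5*Q)
h(u) = (-8 + 2*u)*(8 + u) (h(u) = (u + (-8 + u))*(8 + u) = (-8 + 2*u)*(8 + u))
h(B(t(q(3), -2)))² = (-64 + 2*(-55/8 + 5*((-9 - 2*(-2))/(7*(5 - 2))))² + 8*(-55/8 + 5*((-9 - 2*(-2))/(7*(5 - 2)))))² = (-64 + 2*(-55/8 + 5*((⅐)*(-9 + 4)/3))² + 8*(-55/8 + 5*((⅐)*(-9 + 4)/3)))² = (-64 + 2*(-55/8 + 5*((⅐)*(⅓)*(-5)))² + 8*(-55/8 + 5*((⅐)*(⅓)*(-5))))² = (-64 + 2*(-55/8 + 5*(-5/21))² + 8*(-55/8 + 5*(-5/21)))² = (-64 + 2*(-55/8 - 25/21)² + 8*(-55/8 - 25/21))² = (-64 + 2*(-1355/168)² + 8*(-1355/168))² = (-64 + 2*(1836025/28224) - 1355/21)² = (-64 + 1836025/14112 - 1355/21)² = (22297/14112)² = 497156209/199148544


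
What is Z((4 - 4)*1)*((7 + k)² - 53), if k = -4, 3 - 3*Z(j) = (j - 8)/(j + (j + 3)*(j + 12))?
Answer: -1276/27 ≈ -47.259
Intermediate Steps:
Z(j) = 1 - (-8 + j)/(3*(j + (3 + j)*(12 + j))) (Z(j) = 1 - (j - 8)/(3*(j + (j + 3)*(j + 12))) = 1 - (-8 + j)/(3*(j + (3 + j)*(12 + j))))
Z((4 - 4)*1)*((7 + k)² - 53) = ((116 + 3*((4 - 4)*1)² + 47*((4 - 4)*1))/(3*(36 + ((4 - 4)*1)² + 16*((4 - 4)*1))))*((7 - 4)² - 53) = ((116 + 3*(0*1)² + 47*(0*1))/(3*(36 + (0*1)² + 16*(0*1))))*(3² - 53) = ((116 + 3*0² + 47*0)/(3*(36 + 0² + 16*0)))*(9 - 53) = ((116 + 3*0 + 0)/(3*(36 + 0 + 0)))*(-44) = ((⅓)*(116 + 0 + 0)/36)*(-44) = ((⅓)*(1/36)*116)*(-44) = (29/27)*(-44) = -1276/27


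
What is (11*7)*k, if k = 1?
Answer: 77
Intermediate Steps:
(11*7)*k = (11*7)*1 = 77*1 = 77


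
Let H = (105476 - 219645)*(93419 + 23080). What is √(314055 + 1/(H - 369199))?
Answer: √55561071349943482709005970/13300943530 ≈ 560.41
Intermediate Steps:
H = -13300574331 (H = -114169*116499 = -13300574331)
√(314055 + 1/(H - 369199)) = √(314055 + 1/(-13300574331 - 369199)) = √(314055 + 1/(-13300943530)) = √(314055 - 1/13300943530) = √(4177227820314149/13300943530) = √55561071349943482709005970/13300943530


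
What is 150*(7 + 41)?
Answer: 7200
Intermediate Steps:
150*(7 + 41) = 150*48 = 7200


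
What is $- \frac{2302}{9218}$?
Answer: $- \frac{1151}{4609} \approx -0.24973$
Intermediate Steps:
$- \frac{2302}{9218} = \left(-1\right) \frac{1151}{4609} = - \frac{1151}{4609}$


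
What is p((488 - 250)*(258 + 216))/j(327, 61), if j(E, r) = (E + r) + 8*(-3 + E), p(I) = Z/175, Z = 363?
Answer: 363/521500 ≈ 0.00069607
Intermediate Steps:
p(I) = 363/175
j(E, r) = -24 + r + 9*E (j(E, r) = (E + r) + (-24 + 8*E) = -24 + r + 9*E)
p((488 - 250)*(258 + 216))/j(327, 61) = 363/(175*(-24 + 61 + 9*327)) = 363/(175*(-24 + 61 + 2943)) = (363/175)/2980 = (363/175)*(1/2980) = 363/521500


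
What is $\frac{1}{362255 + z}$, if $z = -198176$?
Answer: $\frac{1}{164079} \approx 6.0946 \cdot 10^{-6}$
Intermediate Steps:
$\frac{1}{362255 + z} = \frac{1}{362255 - 198176} = \frac{1}{164079}$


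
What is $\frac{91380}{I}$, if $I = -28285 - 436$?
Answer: $- \frac{91380}{28721} \approx -3.1816$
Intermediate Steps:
$I = -28721$ ($I = -28285 - 436 = -28721$)
$\frac{91380}{I} = \frac{91380}{-28721} = 91380 \left(- \frac{1}{28721}\right) = - \frac{91380}{28721}$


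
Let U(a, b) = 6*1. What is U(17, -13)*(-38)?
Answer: -228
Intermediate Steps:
U(a, b) = 6
U(17, -13)*(-38) = 6*(-38) = -228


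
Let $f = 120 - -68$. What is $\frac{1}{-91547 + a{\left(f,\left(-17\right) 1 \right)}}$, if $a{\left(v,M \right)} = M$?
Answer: $- \frac{1}{91564} \approx -1.0921 \cdot 10^{-5}$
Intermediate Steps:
$f = 188$ ($f = 120 + 68 = 188$)
$\frac{1}{-91547 + a{\left(f,\left(-17\right) 1 \right)}} = \frac{1}{-91547 - 17} = \frac{1}{-91564} = - \frac{1}{91564}$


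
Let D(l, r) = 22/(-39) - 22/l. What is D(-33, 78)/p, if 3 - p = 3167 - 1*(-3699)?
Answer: -4/267657 ≈ -1.4944e-5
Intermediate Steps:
D(l, r) = -22/39 - 22/l (D(l, r) = 22*(-1/39) - 22/l = -22/39 - 22/l)
p = -6863 (p = 3 - (3167 - 1*(-3699)) = 3 - (3167 + 3699) = 3 - 1*6866 = 3 - 6866 = -6863)
D(-33, 78)/p = (-22/39 - 22/(-33))/(-6863) = (-22/39 - 22*(-1/33))*(-1/6863) = (-22/39 + ⅔)*(-1/6863) = (4/39)*(-1/6863) = -4/267657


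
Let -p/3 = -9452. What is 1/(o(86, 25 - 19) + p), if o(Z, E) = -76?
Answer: 1/28280 ≈ 3.5361e-5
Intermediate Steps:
p = 28356 (p = -3*(-9452) = 28356)
1/(o(86, 25 - 19) + p) = 1/(-76 + 28356) = 1/28280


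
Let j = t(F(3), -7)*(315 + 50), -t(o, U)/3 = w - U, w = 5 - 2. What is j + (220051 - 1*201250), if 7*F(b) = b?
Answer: 7851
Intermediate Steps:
w = 3
F(b) = b/7
t(o, U) = -9 + 3*U (t(o, U) = -3*(3 - U) = -9 + 3*U)
j = -10950 (j = (-9 + 3*(-7))*(315 + 50) = (-9 - 21)*365 = -30*365 = -10950)
j + (220051 - 1*201250) = -10950 + (220051 - 1*201250) = -10950 + (220051 - 201250) = -10950 + 18801 = 7851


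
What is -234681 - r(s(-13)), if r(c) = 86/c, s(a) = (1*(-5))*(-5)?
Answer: -5867111/25 ≈ -2.3468e+5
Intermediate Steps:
s(a) = 25 (s(a) = -5*(-5) = 25)
-234681 - r(s(-13)) = -234681 - 86/25 = -5867111/25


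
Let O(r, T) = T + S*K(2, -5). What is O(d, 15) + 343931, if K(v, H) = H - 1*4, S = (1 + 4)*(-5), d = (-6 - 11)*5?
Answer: 344171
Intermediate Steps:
d = -85 (d = -17*5 = -85)
S = -25 (S = 5*(-5) = -25)
K(v, H) = -4 + H (K(v, H) = H - 4 = -4 + H)
O(r, T) = 225 + T (O(r, T) = T - 25*(-4 - 5) = T - 25*(-9) = T + 225 = 225 + T)
O(d, 15) + 343931 = (225 + 15) + 343931 = 240 + 343931 = 344171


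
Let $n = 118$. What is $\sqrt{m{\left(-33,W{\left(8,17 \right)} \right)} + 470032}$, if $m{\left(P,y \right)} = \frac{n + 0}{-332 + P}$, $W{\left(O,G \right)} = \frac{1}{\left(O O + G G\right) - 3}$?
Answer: $\frac{\sqrt{62619970130}}{365} \approx 685.59$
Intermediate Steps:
$W{\left(O,G \right)} = \frac{1}{-3 + G^{2} + O^{2}}$ ($W{\left(O,G \right)} = \frac{1}{\left(O^{2} + G^{2}\right) - 3} = \frac{1}{\left(G^{2} + O^{2}\right) - 3} = \frac{1}{-3 + G^{2} + O^{2}}$)
$m{\left(P,y \right)} = \frac{118}{-332 + P}$ ($m{\left(P,y \right)} = \frac{118 + 0}{-332 + P} = \frac{118}{-332 + P}$)
$\sqrt{m{\left(-33,W{\left(8,17 \right)} \right)} + 470032} = \sqrt{\frac{118}{-332 - 33} + 470032} = \sqrt{\frac{118}{-365} + 470032} = \sqrt{118 \left(- \frac{1}{365}\right) + 470032} = \sqrt{- \frac{118}{365} + 470032} = \sqrt{\frac{171561562}{365}} = \frac{\sqrt{62619970130}}{365}$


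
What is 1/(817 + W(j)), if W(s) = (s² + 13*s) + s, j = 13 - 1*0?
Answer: 1/1168 ≈ 0.00085616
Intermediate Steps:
j = 13 (j = 13 + 0 = 13)
W(s) = s² + 14*s
1/(817 + W(j)) = 1/(817 + 13*(14 + 13)) = 1/(817 + 13*27) = 1/(817 + 351) = 1/1168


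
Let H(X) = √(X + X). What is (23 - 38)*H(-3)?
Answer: -15*I*√6 ≈ -36.742*I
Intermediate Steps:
H(X) = √2*√X (H(X) = √(2*X) = √2*√X)
(23 - 38)*H(-3) = (23 - 38)*(√2*√(-3)) = -15*√2*I*√3 = -15*I*√6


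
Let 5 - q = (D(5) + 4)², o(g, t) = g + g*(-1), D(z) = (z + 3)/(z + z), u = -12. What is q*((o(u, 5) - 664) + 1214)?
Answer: -9922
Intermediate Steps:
D(z) = (3 + z)/(2*z) (D(z) = (3 + z)/((2*z)) = (3 + z)*(1/(2*z)) = (3 + z)/(2*z))
o(g, t) = 0 (o(g, t) = g - g = 0)
q = -451/25 (q = 5 - ((½)*(3 + 5)/5 + 4)² = 5 - ((½)*(⅕)*8 + 4)² = 5 - (⅘ + 4)² = 5 - (24/5)² = 5 - 1*576/25 = 5 - 576/25 = -451/25 ≈ -18.040)
q*((o(u, 5) - 664) + 1214) = -451*((0 - 664) + 1214)/25 = -451*(-664 + 1214)/25 = -451/25*550 = -9922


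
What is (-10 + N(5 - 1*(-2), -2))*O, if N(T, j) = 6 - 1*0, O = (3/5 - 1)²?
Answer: -16/25 ≈ -0.64000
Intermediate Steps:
O = 4/25 (O = (3*(⅕) - 1)² = (⅗ - 1)² = (-⅖)² = 4/25 ≈ 0.16000)
N(T, j) = 6 (N(T, j) = 6 + 0 = 6)
(-10 + N(5 - 1*(-2), -2))*O = (-10 + 6)*(4/25) = -4*4/25 = -16/25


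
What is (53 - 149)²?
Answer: 9216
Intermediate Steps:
(53 - 149)² = (-96)² = 9216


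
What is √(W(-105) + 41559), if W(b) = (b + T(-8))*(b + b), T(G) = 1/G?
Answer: √254541/2 ≈ 252.26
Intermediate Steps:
T(G) = 1/G
W(b) = 2*b*(-⅛ + b) (W(b) = (b + 1/(-8))*(b + b) = (b - ⅛)*(2*b) = (-⅛ + b)*(2*b) = 2*b*(-⅛ + b))
√(W(-105) + 41559) = √((¼)*(-105)*(-1 + 8*(-105)) + 41559) = √((¼)*(-105)*(-1 - 840) + 41559) = √((¼)*(-105)*(-841) + 41559) = √(88305/4 + 41559) = √(254541/4) = √254541/2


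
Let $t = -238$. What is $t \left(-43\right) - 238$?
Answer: $9996$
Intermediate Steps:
$t \left(-43\right) - 238 = \left(-238\right) \left(-43\right) - 238 = 10234 - 238 = 9996$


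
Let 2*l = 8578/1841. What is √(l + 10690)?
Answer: √36239309939/1841 ≈ 103.40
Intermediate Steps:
l = 4289/1841 (l = (8578/1841)/2 = (8578*(1/1841))/2 = (½)*(8578/1841) = 4289/1841 ≈ 2.3297)
√(l + 10690) = √(4289/1841 + 10690) = √(19684579/1841) = √36239309939/1841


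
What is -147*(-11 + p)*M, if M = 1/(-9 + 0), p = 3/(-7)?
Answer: -560/3 ≈ -186.67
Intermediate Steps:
p = -3/7 (p = 3*(-⅐) = -3/7 ≈ -0.42857)
M = -⅑ (M = 1/(-9) = -⅑ ≈ -0.11111)
-147*(-11 + p)*M = -147*(-11 - 3/7)*(-1)/9 = -(-1680)*(-1)/9 = -147*80/63 = -560/3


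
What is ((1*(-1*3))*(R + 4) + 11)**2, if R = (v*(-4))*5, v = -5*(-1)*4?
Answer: 1437601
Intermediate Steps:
v = 20 (v = 5*4 = 20)
R = -400 (R = (20*(-4))*5 = -80*5 = -400)
((1*(-1*3))*(R + 4) + 11)**2 = ((1*(-1*3))*(-400 + 4) + 11)**2 = ((1*(-3))*(-396) + 11)**2 = (-3*(-396) + 11)**2 = (1188 + 11)**2 = 1199**2 = 1437601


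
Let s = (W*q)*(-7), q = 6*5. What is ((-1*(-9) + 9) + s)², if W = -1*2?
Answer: 191844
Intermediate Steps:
q = 30
W = -2
s = 420 (s = -2*30*(-7) = -60*(-7) = 420)
((-1*(-9) + 9) + s)² = ((-1*(-9) + 9) + 420)² = ((9 + 9) + 420)² = (18 + 420)² = 438² = 191844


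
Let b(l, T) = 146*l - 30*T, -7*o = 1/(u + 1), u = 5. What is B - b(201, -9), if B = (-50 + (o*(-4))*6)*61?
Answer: -228418/7 ≈ -32631.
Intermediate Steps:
o = -1/42 (o = -1/(7*(5 + 1)) = -⅐/6 = -⅐*⅙ = -1/42 ≈ -0.023810)
b(l, T) = -30*T + 146*l
B = -21106/7 (B = (-50 - 1/42*(-4)*6)*61 = (-50 + (2/21)*6)*61 = (-50 + 4/7)*61 = -346/7*61 = -21106/7 ≈ -3015.1)
B - b(201, -9) = -21106/7 - (-30*(-9) + 146*201) = -21106/7 - (270 + 29346) = -21106/7 - 1*29616 = -21106/7 - 29616 = -228418/7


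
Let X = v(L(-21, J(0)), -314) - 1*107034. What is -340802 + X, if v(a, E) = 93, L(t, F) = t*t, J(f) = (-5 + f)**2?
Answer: -447743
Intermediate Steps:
L(t, F) = t**2
X = -106941 (X = 93 - 1*107034 = 93 - 107034 = -106941)
-340802 + X = -340802 - 106941 = -447743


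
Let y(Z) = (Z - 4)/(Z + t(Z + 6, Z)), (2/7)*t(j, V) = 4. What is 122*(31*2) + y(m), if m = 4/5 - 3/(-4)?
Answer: 2352355/311 ≈ 7563.8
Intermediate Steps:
t(j, V) = 14 (t(j, V) = (7/2)*4 = 14)
m = 31/20 (m = 4*(1/5) - 3*(-1/4) = 4/5 + 3/4 = 31/20 ≈ 1.5500)
y(Z) = (-4 + Z)/(14 + Z) (y(Z) = (Z - 4)/(Z + 14) = (-4 + Z)/(14 + Z))
122*(31*2) + y(m) = 122*(31*2) + (-4 + 31/20)/(14 + 31/20) = 122*62 - 49/20/(311/20) = 7564 + (20/311)*(-49/20) = 7564 - 49/311 = 2352355/311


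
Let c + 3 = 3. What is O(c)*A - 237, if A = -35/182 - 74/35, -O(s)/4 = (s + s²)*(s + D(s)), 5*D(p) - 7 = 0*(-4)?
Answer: -237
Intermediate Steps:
c = 0 (c = -3 + 3 = 0)
D(p) = 7/5 (D(p) = 7/5 + (0*(-4))/5 = 7/5 + (⅕)*0 = 7/5 + 0 = 7/5)
O(s) = -4*(7/5 + s)*(s + s²) (O(s) = -4*(s + s²)*(s + 7/5) = -4*(s + s²)*(7/5 + s) = -4*(7/5 + s)*(s + s²))
A = -2099/910 (A = -35*1/182 - 74*1/35 = -5/26 - 74/35 = -2099/910 ≈ -2.3066)
O(c)*A - 237 = -⅘*0*(7 + 5*0² + 12*0)*(-2099/910) - 237 = -⅘*0*(7 + 5*0 + 0)*(-2099/910) - 237 = -⅘*0*(7 + 0 + 0)*(-2099/910) - 237 = -⅘*0*7*(-2099/910) - 237 = 0*(-2099/910) - 237 = 0 - 237 = -237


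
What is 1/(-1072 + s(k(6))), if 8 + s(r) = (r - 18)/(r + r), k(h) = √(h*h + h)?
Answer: -30226/32628913 + 6*√42/32628913 ≈ -0.00092516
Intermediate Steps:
k(h) = √(h + h²) (k(h) = √(h² + h) = √(h + h²))
s(r) = -8 + (-18 + r)/(2*r) (s(r) = -8 + (r - 18)/(r + r) = -8 + (-18 + r)/((2*r)) = -8 + (-18 + r)*(1/(2*r)) = -8 + (-18 + r)/(2*r))
1/(-1072 + s(k(6))) = 1/(-1072 + (-15/2 - 9*√6/(6*√(1 + 6)))) = 1/(-1072 + (-15/2 - 9*√42/42)) = 1/(-1072 + (-15/2 - 3*√42/14)) = 1/(-2159/2 - 3*√42/14)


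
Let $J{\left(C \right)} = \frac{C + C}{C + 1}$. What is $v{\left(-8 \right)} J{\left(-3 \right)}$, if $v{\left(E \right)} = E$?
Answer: $-24$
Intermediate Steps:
$J{\left(C \right)} = \frac{2 C}{1 + C}$
$v{\left(-8 \right)} J{\left(-3 \right)} = - 8 \cdot 2 \left(-3\right) \frac{1}{1 - 3} = - 8 \cdot 2 \left(-3\right) \frac{1}{-2} = - 8 \cdot 2 \left(-3\right) \left(- \frac{1}{2}\right) = \left(-8\right) 3 = -24$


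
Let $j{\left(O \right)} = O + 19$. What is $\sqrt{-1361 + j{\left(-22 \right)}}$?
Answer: $2 i \sqrt{341} \approx 36.932 i$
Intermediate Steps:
$j{\left(O \right)} = 19 + O$
$\sqrt{-1361 + j{\left(-22 \right)}} = \sqrt{-1361 + \left(19 - 22\right)} = \sqrt{-1361 - 3} = \sqrt{-1364} = 2 i \sqrt{341}$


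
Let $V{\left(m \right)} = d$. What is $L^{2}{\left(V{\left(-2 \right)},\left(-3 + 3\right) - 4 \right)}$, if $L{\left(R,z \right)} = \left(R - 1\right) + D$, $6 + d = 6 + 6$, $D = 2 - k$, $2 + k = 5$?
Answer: $16$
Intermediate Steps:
$k = 3$ ($k = -2 + 5 = 3$)
$D = -1$ ($D = 2 - 3 = -1$)
$d = 6$ ($d = -6 + \left(6 + 6\right) = -6 + 12 = 6$)
$V{\left(m \right)} = 6$
$L{\left(R,z \right)} = -2 + R$ ($L{\left(R,z \right)} = \left(R - 1\right) - 1 = \left(-1 + R\right) - 1 = -2 + R$)
$L^{2}{\left(V{\left(-2 \right)},\left(-3 + 3\right) - 4 \right)} = \left(-2 + 6\right)^{2} = 4^{2} = 16$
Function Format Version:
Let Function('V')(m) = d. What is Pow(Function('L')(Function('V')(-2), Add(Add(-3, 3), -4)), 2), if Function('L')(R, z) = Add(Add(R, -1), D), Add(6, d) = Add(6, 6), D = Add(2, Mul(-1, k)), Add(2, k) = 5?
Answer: 16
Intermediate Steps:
k = 3 (k = Add(-2, 5) = 3)
D = -1 (D = Add(2, Mul(-1, 3)) = Add(2, -3) = -1)
d = 6 (d = Add(-6, Add(6, 6)) = Add(-6, 12) = 6)
Function('V')(m) = 6
Function('L')(R, z) = Add(-2, R) (Function('L')(R, z) = Add(Add(R, -1), -1) = Add(Add(-1, R), -1) = Add(-2, R))
Pow(Function('L')(Function('V')(-2), Add(Add(-3, 3), -4)), 2) = Pow(Add(-2, 6), 2) = Pow(4, 2) = 16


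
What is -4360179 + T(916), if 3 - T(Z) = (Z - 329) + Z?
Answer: -4361679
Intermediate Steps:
T(Z) = 332 - 2*Z (T(Z) = 3 - ((Z - 329) + Z) = 3 - ((-329 + Z) + Z) = 3 - (-329 + 2*Z) = 3 + (329 - 2*Z) = 332 - 2*Z)
-4360179 + T(916) = -4360179 + (332 - 2*916) = -4360179 + (332 - 1832) = -4360179 - 1500 = -4361679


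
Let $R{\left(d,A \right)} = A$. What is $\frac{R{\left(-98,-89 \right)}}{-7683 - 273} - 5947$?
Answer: $- \frac{47314243}{7956} \approx -5947.0$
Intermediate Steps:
$\frac{R{\left(-98,-89 \right)}}{-7683 - 273} - 5947 = - \frac{89}{-7683 - 273} - 5947 = - \frac{89}{-7956} - 5947 = \left(-89\right) \left(- \frac{1}{7956}\right) - 5947 = \frac{89}{7956} - 5947 = - \frac{47314243}{7956}$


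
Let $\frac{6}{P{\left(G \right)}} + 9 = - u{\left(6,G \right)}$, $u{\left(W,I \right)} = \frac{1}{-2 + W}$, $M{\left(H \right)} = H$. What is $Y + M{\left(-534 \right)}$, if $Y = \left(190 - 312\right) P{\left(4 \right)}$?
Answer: $- \frac{16830}{37} \approx -454.86$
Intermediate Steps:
$P{\left(G \right)} = - \frac{24}{37}$ ($P{\left(G \right)} = \frac{6}{-9 - \frac{1}{-2 + 6}} = \frac{6}{-9 - \frac{1}{4}} = \frac{6}{- \frac{37}{4}} = 6 \left(- \frac{4}{37}\right) = - \frac{24}{37}$)
$Y = \frac{2928}{37}$ ($Y = \left(190 - 312\right) \left(- \frac{24}{37}\right) = \left(-122\right) \left(- \frac{24}{37}\right) = \frac{2928}{37} \approx 79.135$)
$Y + M{\left(-534 \right)} = \frac{2928}{37} - 534 = - \frac{16830}{37}$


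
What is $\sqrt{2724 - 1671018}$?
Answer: $3 i \sqrt{185366} \approx 1291.6 i$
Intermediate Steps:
$\sqrt{2724 - 1671018} = \sqrt{-1668294} = 3 i \sqrt{185366}$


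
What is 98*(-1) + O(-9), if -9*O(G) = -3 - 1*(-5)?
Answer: -884/9 ≈ -98.222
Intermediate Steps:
O(G) = -2/9 (O(G) = -(-3 - 1*(-5))/9 = -(-3 + 5)/9 = -1/9*2 = -2/9)
98*(-1) + O(-9) = 98*(-1) - 2/9 = -98 - 2/9 = -884/9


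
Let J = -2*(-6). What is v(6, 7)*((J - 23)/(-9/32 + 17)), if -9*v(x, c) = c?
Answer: 2464/4815 ≈ 0.51173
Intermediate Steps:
v(x, c) = -c/9
J = 12
v(6, 7)*((J - 23)/(-9/32 + 17)) = (-⅑*7)*((12 - 23)/(-9/32 + 17)) = -(-77)/(9*(-9*1/32 + 17)) = -(-77)/(9*(-9/32 + 17)) = -(-77)/(9*535/32) = -(-77)*32/(9*535) = -7/9*(-352/535) = 2464/4815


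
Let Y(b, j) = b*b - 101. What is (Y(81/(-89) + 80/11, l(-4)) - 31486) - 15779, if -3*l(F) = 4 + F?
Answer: -45358715965/958441 ≈ -47326.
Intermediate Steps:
l(F) = -4/3 - F/3 (l(F) = -(4 + F)/3 = -4/3 - F/3)
Y(b, j) = -101 + b² (Y(b, j) = b² - 101 = -101 + b²)
(Y(81/(-89) + 80/11, l(-4)) - 31486) - 15779 = ((-101 + (81/(-89) + 80/11)²) - 31486) - 15779 = ((-101 + (81*(-1/89) + 80*(1/11))²) - 31486) - 15779 = ((-101 + (-81/89 + 80/11)²) - 31486) - 15779 = ((-101 + (6229/979)²) - 31486) - 15779 = ((-101 + 38800441/958441) - 31486) - 15779 = (-58002100/958441 - 31486) - 15779 = -30235475426/958441 - 15779 = -45358715965/958441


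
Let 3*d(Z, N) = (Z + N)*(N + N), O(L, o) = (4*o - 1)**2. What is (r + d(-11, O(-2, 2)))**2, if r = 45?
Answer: 14891881/9 ≈ 1.6547e+6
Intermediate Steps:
O(L, o) = (-1 + 4*o)**2
d(Z, N) = 2*N*(N + Z)/3 (d(Z, N) = ((Z + N)*(N + N))/3 = ((N + Z)*(2*N))/3 = (2*N*(N + Z))/3 = 2*N*(N + Z)/3)
(r + d(-11, O(-2, 2)))**2 = (45 + 2*(-1 + 4*2)**2*((-1 + 4*2)**2 - 11)/3)**2 = (45 + 2*(-1 + 8)**2*((-1 + 8)**2 - 11)/3)**2 = (45 + (2/3)*7**2*(7**2 - 11))**2 = (45 + (2/3)*49*(49 - 11))**2 = (45 + (2/3)*49*38)**2 = (45 + 3724/3)**2 = (3859/3)**2 = 14891881/9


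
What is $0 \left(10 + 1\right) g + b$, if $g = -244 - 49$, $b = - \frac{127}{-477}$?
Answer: $\frac{127}{477} \approx 0.26625$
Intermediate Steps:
$b = \frac{127}{477}$ ($b = \left(-127\right) \left(- \frac{1}{477}\right) = \frac{127}{477} \approx 0.26625$)
$g = -293$ ($g = -244 - 49 = -293$)
$0 \left(10 + 1\right) g + b = 0 \left(10 + 1\right) \left(-293\right) + \frac{127}{477} = 0 \cdot 11 \left(-293\right) + \frac{127}{477} = 0 \left(-293\right) + \frac{127}{477} = 0 + \frac{127}{477} = \frac{127}{477}$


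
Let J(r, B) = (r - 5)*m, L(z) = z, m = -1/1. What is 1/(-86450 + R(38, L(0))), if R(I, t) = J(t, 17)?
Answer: -1/86445 ≈ -1.1568e-5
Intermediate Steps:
m = -1 (m = -1*1 = -1)
J(r, B) = 5 - r (J(r, B) = (r - 5)*(-1) = (-5 + r)*(-1) = 5 - r)
R(I, t) = 5 - t
1/(-86450 + R(38, L(0))) = 1/(-86450 + (5 - 1*0)) = 1/(-86450 + (5 + 0)) = 1/(-86450 + 5) = 1/(-86445) = -1/86445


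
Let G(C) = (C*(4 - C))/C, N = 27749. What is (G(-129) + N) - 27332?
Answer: 550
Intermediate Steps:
G(C) = 4 - C
(G(-129) + N) - 27332 = ((4 - 1*(-129)) + 27749) - 27332 = ((4 + 129) + 27749) - 27332 = (133 + 27749) - 27332 = 27882 - 27332 = 550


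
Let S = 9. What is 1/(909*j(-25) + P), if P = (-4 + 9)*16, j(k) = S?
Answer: 1/8261 ≈ 0.00012105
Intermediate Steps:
j(k) = 9
P = 80 (P = 5*16 = 80)
1/(909*j(-25) + P) = 1/(909*9 + 80) = 1/(8181 + 80) = 1/8261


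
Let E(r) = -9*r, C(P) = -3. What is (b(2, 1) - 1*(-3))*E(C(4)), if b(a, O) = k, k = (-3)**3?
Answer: -648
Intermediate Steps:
k = -27
b(a, O) = -27
(b(2, 1) - 1*(-3))*E(C(4)) = (-27 - 1*(-3))*(-9*(-3)) = (-27 + 3)*27 = -24*27 = -648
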